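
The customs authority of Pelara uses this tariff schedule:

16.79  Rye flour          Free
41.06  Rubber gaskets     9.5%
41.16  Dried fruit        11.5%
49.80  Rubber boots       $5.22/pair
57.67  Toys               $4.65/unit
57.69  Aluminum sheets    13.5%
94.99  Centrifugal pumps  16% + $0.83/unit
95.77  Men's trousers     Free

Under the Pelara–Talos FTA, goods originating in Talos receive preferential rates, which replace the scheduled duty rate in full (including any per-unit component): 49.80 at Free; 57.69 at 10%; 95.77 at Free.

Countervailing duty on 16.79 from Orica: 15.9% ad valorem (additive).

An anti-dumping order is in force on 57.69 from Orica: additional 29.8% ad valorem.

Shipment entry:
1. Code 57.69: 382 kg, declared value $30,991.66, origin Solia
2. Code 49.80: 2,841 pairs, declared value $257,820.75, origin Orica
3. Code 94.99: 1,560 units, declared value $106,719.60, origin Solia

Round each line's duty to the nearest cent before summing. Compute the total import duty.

Line 1 (57.69, Solia, 382 kg, $30,991.66):
Base rate for 57.69 is 13.5%.
57.69 has an FTA preferential rate, but origin Solia is not Talos; base rate stands.
The additional-duty order on 57.69 targets Orica, not Solia; it does not apply.
Duty = $30,991.66 × 13.5% = $4,183.87.
Line 2 (49.80, Orica, 2,841 pairs, $257,820.75):
Base rate for 49.80 is $5.22/pair.
49.80 has an FTA preferential rate, but origin Orica is not Talos; base rate stands.
Duty = 2,841 × $5.22 = $14,830.02.
Line 3 (94.99, Solia, 1,560 units, $106,719.60):
Base rate for 94.99 is 16% + $0.83/unit.
Duty = $106,719.60 × 16% + 1,560 × $0.83 = $18,369.94.
Total = $4,183.87 + $14,830.02 + $18,369.94 = $37,383.83.

$37,383.83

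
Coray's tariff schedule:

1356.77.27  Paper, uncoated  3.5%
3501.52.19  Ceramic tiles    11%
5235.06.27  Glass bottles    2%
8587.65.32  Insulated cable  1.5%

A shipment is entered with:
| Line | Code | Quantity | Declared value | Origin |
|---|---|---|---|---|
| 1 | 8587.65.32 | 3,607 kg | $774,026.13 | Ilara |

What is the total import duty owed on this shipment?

Line 1 (8587.65.32, Ilara, 3,607 kg, $774,026.13):
Base rate for 8587.65.32 is 1.5%.
Duty = $774,026.13 × 1.5% = $11,610.39.

$11,610.39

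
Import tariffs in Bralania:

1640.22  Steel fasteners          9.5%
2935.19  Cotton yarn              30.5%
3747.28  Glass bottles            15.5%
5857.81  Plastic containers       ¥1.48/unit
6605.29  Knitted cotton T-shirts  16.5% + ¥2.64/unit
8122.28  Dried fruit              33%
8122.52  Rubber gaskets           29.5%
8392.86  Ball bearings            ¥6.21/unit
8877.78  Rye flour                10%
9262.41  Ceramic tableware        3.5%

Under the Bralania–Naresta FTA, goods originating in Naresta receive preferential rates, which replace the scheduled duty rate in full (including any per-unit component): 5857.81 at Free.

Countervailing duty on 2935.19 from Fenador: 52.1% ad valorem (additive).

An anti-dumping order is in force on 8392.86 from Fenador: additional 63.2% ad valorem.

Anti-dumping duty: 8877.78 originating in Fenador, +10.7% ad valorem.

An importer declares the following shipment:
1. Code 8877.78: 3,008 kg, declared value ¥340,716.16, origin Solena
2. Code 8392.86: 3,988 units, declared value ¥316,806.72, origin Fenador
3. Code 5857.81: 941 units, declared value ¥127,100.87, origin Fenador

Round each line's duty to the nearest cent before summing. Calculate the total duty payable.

Line 1 (8877.78, Solena, 3,008 kg, ¥340,716.16):
Base rate for 8877.78 is 10%.
The additional-duty order on 8877.78 targets Fenador, not Solena; it does not apply.
Duty = ¥340,716.16 × 10% = ¥34,071.62.
Line 2 (8392.86, Fenador, 3,988 units, ¥316,806.72):
Base rate for 8392.86 is ¥6.21/unit.
Additional duty on 8392.86 from Fenador: +63.2% ad valorem. Applied ad valorem rate = 63.2%.
Duty = ¥316,806.72 × 63.2% + 3,988 × ¥6.21 = ¥224,987.33.
Line 3 (5857.81, Fenador, 941 units, ¥127,100.87):
Base rate for 5857.81 is ¥1.48/unit.
5857.81 has an FTA preferential rate, but origin Fenador is not Naresta; base rate stands.
Duty = 941 × ¥1.48 = ¥1,392.68.
Total = ¥34,071.62 + ¥224,987.33 + ¥1,392.68 = ¥260,451.63.

¥260,451.63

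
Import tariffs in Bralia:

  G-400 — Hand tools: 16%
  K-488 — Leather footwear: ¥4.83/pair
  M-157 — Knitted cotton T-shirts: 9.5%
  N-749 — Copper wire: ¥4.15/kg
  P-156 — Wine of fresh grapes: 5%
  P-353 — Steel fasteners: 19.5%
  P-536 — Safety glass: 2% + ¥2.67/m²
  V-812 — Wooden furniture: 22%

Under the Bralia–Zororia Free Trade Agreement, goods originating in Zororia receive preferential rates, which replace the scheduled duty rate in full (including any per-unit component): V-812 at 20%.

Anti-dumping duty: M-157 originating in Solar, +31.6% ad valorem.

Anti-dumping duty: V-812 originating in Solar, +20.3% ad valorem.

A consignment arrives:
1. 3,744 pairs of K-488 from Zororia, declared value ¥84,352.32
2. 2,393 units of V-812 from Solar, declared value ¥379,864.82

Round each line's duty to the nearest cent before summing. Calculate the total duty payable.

Line 1 (K-488, Zororia, 3,744 pairs, ¥84,352.32):
Base rate for K-488 is ¥4.83/pair.
Origin Zororia is the FTA partner but K-488 is not on the preference list; base rate stands.
Duty = 3,744 × ¥4.83 = ¥18,083.52.
Line 2 (V-812, Solar, 2,393 units, ¥379,864.82):
Base rate for V-812 is 22%.
V-812 has an FTA preferential rate, but origin Solar is not Zororia; base rate stands.
Additional duty on V-812 from Solar: +20.3%. Applied ad valorem rate: 22% + 20.3% = 42.3%.
Duty = ¥379,864.82 × 42.3% = ¥160,682.82.
Total = ¥18,083.52 + ¥160,682.82 = ¥178,766.34.

¥178,766.34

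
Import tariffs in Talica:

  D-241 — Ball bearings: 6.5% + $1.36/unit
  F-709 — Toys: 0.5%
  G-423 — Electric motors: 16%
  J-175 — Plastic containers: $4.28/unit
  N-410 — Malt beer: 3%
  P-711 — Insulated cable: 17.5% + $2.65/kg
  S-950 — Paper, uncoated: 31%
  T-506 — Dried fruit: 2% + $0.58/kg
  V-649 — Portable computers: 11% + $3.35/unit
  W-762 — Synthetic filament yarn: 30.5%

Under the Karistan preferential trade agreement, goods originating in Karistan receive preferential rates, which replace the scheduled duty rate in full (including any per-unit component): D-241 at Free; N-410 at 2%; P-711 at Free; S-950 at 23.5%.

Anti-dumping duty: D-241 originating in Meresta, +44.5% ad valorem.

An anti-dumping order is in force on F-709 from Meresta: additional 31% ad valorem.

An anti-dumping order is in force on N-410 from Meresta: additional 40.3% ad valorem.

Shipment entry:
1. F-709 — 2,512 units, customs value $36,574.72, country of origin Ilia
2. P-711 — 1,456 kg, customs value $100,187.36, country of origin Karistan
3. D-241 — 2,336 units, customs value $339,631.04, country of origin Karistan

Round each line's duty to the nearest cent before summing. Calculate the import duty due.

Line 1 (F-709, Ilia, 2,512 units, $36,574.72):
Base rate for F-709 is 0.5%.
The additional-duty order on F-709 targets Meresta, not Ilia; it does not apply.
Duty = $36,574.72 × 0.5% = $182.87.
Line 2 (P-711, Karistan, 1,456 kg, $100,187.36):
Base rate for P-711 is 17.5% + $2.65/kg.
Origin Karistan qualifies under the Talica–Karistan agreement and P-711 is covered: preferential rate Free applies instead.
Duty = $100,187.36 × 0% = $0.00.
Line 3 (D-241, Karistan, 2,336 units, $339,631.04):
Base rate for D-241 is 6.5% + $1.36/unit.
Origin Karistan qualifies under the Talica–Karistan agreement and D-241 is covered: preferential rate Free applies instead.
The additional-duty order on D-241 targets Meresta, not Karistan; it does not apply.
Duty = $339,631.04 × 0% = $0.00.
Total = $182.87 + $0.00 + $0.00 = $182.87.

$182.87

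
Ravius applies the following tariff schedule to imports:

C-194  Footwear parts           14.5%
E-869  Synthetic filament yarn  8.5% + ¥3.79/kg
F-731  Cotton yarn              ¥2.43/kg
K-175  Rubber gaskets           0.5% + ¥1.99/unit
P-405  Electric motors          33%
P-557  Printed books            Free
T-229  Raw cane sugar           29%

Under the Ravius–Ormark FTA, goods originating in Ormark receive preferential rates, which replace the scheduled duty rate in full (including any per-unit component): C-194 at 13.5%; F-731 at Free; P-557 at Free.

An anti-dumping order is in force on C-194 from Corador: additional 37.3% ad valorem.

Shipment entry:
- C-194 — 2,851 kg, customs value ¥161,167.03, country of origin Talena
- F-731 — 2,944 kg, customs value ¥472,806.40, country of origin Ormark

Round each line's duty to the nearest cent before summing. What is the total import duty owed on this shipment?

¥23,369.22

Line 1 (C-194, Talena, 2,851 kg, ¥161,167.03):
Base rate for C-194 is 14.5%.
C-194 has an FTA preferential rate, but origin Talena is not Ormark; base rate stands.
The additional-duty order on C-194 targets Corador, not Talena; it does not apply.
Duty = ¥161,167.03 × 14.5% = ¥23,369.22.
Line 2 (F-731, Ormark, 2,944 kg, ¥472,806.40):
Base rate for F-731 is ¥2.43/kg.
Origin Ormark qualifies under the Ravius–Ormark agreement and F-731 is covered: preferential rate Free applies instead.
Duty = ¥472,806.40 × 0% = ¥0.00.
Total = ¥23,369.22 + ¥0.00 = ¥23,369.22.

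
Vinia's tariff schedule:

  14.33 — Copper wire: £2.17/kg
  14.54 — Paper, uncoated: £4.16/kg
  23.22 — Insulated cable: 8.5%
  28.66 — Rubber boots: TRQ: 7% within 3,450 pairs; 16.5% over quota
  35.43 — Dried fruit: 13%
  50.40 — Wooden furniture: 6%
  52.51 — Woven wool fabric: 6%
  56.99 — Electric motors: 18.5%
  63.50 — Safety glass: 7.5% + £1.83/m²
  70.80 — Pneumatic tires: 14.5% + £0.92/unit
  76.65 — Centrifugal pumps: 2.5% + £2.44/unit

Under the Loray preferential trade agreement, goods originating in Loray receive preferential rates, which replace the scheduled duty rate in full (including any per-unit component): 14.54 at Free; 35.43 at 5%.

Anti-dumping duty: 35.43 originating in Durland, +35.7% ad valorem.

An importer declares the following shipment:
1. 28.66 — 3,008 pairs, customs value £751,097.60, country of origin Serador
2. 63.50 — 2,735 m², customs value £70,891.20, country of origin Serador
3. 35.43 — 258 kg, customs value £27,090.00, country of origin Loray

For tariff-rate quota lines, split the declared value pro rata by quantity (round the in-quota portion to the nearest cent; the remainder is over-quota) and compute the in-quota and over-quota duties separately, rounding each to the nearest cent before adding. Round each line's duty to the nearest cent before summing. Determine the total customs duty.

Line 1 (28.66, Serador, 3,008 pairs, £751,097.60):
Code 28.66 is under a tariff-rate quota (threshold 3,450 pairs). Quantity 3,008 pairs is within the quota, so the in-quota rate 7% applies to the full value.
Duty = £751,097.60 × 7% = £52,576.83.
Line 2 (63.50, Serador, 2,735 m², £70,891.20):
Base rate for 63.50 is 7.5% + £1.83/m².
Duty = £70,891.20 × 7.5% + 2,735 × £1.83 = £10,321.89.
Line 3 (35.43, Loray, 258 kg, £27,090.00):
Base rate for 35.43 is 13%.
Origin Loray qualifies under the Vinia–Loray agreement and 35.43 is covered: preferential rate 5% applies instead.
The additional-duty order on 35.43 targets Durland, not Loray; it does not apply.
Duty = £27,090.00 × 5% = £1,354.50.
Total = £52,576.83 + £10,321.89 + £1,354.50 = £64,253.22.

£64,253.22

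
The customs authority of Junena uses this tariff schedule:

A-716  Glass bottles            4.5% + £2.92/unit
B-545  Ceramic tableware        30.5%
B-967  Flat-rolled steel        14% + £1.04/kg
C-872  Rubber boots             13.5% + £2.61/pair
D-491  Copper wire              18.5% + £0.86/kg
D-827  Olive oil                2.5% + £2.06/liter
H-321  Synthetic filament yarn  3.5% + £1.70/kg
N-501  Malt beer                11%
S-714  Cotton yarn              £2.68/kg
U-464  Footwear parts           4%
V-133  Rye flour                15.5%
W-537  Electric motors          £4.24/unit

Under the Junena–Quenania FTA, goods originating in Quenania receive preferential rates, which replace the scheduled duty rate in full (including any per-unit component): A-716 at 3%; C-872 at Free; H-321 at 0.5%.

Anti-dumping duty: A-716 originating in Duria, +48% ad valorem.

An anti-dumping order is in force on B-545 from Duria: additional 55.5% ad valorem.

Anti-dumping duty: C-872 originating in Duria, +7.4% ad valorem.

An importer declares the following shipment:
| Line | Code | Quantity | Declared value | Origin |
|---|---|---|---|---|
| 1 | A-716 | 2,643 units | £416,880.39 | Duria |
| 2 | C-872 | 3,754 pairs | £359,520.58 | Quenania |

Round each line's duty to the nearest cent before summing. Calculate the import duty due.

Line 1 (A-716, Duria, 2,643 units, £416,880.39):
Base rate for A-716 is 4.5% + £2.92/unit.
A-716 has an FTA preferential rate, but origin Duria is not Quenania; base rate stands.
Additional duty on A-716 from Duria: +48%. Applied ad valorem rate: 4.5% + 48% = 52.5%.
Duty = £416,880.39 × 52.5% + 2,643 × £2.92 = £226,579.76.
Line 2 (C-872, Quenania, 3,754 pairs, £359,520.58):
Base rate for C-872 is 13.5% + £2.61/pair.
Origin Quenania qualifies under the Junena–Quenania agreement and C-872 is covered: preferential rate Free applies instead.
The additional-duty order on C-872 targets Duria, not Quenania; it does not apply.
Duty = £359,520.58 × 0% = £0.00.
Total = £226,579.76 + £0.00 = £226,579.76.

£226,579.76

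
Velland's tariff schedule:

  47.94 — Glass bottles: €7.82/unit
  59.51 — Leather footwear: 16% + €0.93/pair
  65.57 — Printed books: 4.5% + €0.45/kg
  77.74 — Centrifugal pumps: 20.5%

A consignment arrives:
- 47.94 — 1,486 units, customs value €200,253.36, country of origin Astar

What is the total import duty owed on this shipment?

€11,620.52

Line 1 (47.94, Astar, 1,486 units, €200,253.36):
Base rate for 47.94 is €7.82/unit.
Duty = 1,486 × €7.82 = €11,620.52.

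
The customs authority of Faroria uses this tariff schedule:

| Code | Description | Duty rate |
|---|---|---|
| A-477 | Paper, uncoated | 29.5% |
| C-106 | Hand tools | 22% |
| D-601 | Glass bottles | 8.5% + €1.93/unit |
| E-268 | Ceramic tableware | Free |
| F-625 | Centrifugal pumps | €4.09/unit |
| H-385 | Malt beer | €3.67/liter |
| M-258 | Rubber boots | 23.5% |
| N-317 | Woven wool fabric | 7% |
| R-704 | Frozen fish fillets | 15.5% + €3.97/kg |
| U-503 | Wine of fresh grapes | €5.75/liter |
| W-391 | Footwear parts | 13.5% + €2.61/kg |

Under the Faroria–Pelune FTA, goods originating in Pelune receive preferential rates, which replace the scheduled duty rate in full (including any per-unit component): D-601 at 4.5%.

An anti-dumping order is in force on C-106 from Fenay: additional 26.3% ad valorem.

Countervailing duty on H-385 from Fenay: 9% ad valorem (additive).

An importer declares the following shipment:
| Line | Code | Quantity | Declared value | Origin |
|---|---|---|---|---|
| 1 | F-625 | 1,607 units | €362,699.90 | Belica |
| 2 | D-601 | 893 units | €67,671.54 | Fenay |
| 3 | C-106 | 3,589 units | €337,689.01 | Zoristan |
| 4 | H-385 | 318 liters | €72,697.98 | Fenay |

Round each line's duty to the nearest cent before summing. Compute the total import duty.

€96,049.66

Line 1 (F-625, Belica, 1,607 units, €362,699.90):
Base rate for F-625 is €4.09/unit.
Duty = 1,607 × €4.09 = €6,572.63.
Line 2 (D-601, Fenay, 893 units, €67,671.54):
Base rate for D-601 is 8.5% + €1.93/unit.
D-601 has an FTA preferential rate, but origin Fenay is not Pelune; base rate stands.
Duty = €67,671.54 × 8.5% + 893 × €1.93 = €7,475.57.
Line 3 (C-106, Zoristan, 3,589 units, €337,689.01):
Base rate for C-106 is 22%.
The additional-duty order on C-106 targets Fenay, not Zoristan; it does not apply.
Duty = €337,689.01 × 22% = €74,291.58.
Line 4 (H-385, Fenay, 318 liters, €72,697.98):
Base rate for H-385 is €3.67/liter.
Additional duty on H-385 from Fenay: +9% ad valorem. Applied ad valorem rate = 9%.
Duty = €72,697.98 × 9% + 318 × €3.67 = €7,709.88.
Total = €6,572.63 + €7,475.57 + €74,291.58 + €7,709.88 = €96,049.66.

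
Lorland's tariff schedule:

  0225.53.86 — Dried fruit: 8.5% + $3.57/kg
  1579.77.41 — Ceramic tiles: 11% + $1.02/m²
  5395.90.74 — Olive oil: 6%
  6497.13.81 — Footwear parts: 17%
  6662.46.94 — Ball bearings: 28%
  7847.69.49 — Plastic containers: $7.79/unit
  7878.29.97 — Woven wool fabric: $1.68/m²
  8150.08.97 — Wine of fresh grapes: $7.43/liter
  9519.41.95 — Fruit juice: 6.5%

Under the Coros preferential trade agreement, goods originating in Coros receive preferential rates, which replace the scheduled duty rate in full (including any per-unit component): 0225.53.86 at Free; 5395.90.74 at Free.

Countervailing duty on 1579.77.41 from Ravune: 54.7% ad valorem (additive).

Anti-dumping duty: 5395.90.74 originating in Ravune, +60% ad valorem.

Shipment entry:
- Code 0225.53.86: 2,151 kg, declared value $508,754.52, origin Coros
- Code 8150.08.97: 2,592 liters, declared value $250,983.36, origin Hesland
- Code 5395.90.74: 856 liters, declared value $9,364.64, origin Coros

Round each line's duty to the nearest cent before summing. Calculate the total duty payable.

Line 1 (0225.53.86, Coros, 2,151 kg, $508,754.52):
Base rate for 0225.53.86 is 8.5% + $3.57/kg.
Origin Coros qualifies under the Lorland–Coros agreement and 0225.53.86 is covered: preferential rate Free applies instead.
Duty = $508,754.52 × 0% = $0.00.
Line 2 (8150.08.97, Hesland, 2,592 liters, $250,983.36):
Base rate for 8150.08.97 is $7.43/liter.
Duty = 2,592 × $7.43 = $19,258.56.
Line 3 (5395.90.74, Coros, 856 liters, $9,364.64):
Base rate for 5395.90.74 is 6%.
Origin Coros qualifies under the Lorland–Coros agreement and 5395.90.74 is covered: preferential rate Free applies instead.
The additional-duty order on 5395.90.74 targets Ravune, not Coros; it does not apply.
Duty = $9,364.64 × 0% = $0.00.
Total = $0.00 + $19,258.56 + $0.00 = $19,258.56.

$19,258.56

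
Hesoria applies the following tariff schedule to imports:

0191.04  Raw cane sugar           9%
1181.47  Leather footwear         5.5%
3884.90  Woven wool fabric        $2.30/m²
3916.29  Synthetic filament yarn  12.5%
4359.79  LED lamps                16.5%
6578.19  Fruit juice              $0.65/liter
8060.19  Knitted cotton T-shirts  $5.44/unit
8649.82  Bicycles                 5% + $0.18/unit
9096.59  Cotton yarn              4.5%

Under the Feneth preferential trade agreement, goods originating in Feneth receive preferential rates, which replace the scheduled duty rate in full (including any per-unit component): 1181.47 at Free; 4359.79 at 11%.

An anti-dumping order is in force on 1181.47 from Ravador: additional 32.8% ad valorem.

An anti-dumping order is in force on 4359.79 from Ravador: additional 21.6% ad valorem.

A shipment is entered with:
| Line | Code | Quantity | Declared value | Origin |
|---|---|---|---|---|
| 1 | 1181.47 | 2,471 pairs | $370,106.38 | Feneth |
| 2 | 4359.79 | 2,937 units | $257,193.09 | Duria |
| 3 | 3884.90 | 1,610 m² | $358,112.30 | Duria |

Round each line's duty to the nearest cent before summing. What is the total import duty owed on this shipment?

Line 1 (1181.47, Feneth, 2,471 pairs, $370,106.38):
Base rate for 1181.47 is 5.5%.
Origin Feneth qualifies under the Hesoria–Feneth agreement and 1181.47 is covered: preferential rate Free applies instead.
The additional-duty order on 1181.47 targets Ravador, not Feneth; it does not apply.
Duty = $370,106.38 × 0% = $0.00.
Line 2 (4359.79, Duria, 2,937 units, $257,193.09):
Base rate for 4359.79 is 16.5%.
4359.79 has an FTA preferential rate, but origin Duria is not Feneth; base rate stands.
The additional-duty order on 4359.79 targets Ravador, not Duria; it does not apply.
Duty = $257,193.09 × 16.5% = $42,436.86.
Line 3 (3884.90, Duria, 1,610 m², $358,112.30):
Base rate for 3884.90 is $2.30/m².
Duty = 1,610 × $2.30 = $3,703.00.
Total = $0.00 + $42,436.86 + $3,703.00 = $46,139.86.

$46,139.86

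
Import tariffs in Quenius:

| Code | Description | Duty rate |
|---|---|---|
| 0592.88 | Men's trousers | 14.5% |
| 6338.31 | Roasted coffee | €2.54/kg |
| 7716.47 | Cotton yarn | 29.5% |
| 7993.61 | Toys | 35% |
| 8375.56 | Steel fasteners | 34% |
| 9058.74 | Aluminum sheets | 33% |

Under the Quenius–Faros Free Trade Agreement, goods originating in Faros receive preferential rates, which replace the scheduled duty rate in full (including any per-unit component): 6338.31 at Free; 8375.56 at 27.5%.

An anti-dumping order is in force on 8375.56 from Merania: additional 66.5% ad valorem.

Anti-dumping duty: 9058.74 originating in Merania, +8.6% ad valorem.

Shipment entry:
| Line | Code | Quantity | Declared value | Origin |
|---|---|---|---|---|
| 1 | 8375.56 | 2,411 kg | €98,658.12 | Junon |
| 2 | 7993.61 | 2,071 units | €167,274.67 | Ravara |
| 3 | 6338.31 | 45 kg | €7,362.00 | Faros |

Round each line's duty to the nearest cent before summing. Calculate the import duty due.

Line 1 (8375.56, Junon, 2,411 kg, €98,658.12):
Base rate for 8375.56 is 34%.
8375.56 has an FTA preferential rate, but origin Junon is not Faros; base rate stands.
The additional-duty order on 8375.56 targets Merania, not Junon; it does not apply.
Duty = €98,658.12 × 34% = €33,543.76.
Line 2 (7993.61, Ravara, 2,071 units, €167,274.67):
Base rate for 7993.61 is 35%.
Duty = €167,274.67 × 35% = €58,546.13.
Line 3 (6338.31, Faros, 45 kg, €7,362.00):
Base rate for 6338.31 is €2.54/kg.
Origin Faros qualifies under the Quenius–Faros agreement and 6338.31 is covered: preferential rate Free applies instead.
Duty = €7,362.00 × 0% = €0.00.
Total = €33,543.76 + €58,546.13 + €0.00 = €92,089.89.

€92,089.89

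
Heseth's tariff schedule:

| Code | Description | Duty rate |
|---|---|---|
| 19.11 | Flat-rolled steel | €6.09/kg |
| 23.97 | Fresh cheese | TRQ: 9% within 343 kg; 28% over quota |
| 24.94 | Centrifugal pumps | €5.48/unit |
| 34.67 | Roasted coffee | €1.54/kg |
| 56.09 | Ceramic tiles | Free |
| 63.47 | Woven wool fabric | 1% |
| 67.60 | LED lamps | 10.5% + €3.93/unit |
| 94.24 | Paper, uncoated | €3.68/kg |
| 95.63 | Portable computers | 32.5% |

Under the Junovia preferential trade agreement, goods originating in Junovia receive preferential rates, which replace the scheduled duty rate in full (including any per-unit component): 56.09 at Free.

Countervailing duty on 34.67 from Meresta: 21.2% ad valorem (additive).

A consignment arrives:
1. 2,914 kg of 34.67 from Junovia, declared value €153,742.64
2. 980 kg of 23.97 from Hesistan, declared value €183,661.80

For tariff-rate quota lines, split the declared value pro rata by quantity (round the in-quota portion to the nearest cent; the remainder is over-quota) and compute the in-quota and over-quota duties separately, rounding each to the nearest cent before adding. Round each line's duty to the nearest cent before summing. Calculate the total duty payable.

€43,699.36

Line 1 (34.67, Junovia, 2,914 kg, €153,742.64):
Base rate for 34.67 is €1.54/kg.
Origin Junovia is the FTA partner but 34.67 is not on the preference list; base rate stands.
The additional-duty order on 34.67 targets Meresta, not Junovia; it does not apply.
Duty = 2,914 × €1.54 = €4,487.56.
Line 2 (23.97, Hesistan, 980 kg, €183,661.80):
Code 23.97 is under a tariff-rate quota (threshold 343 kg). In-quota: 343 kg at 9%; over-quota: 637 kg at 28%.
Pro-rata value split: in-quota = €183,661.80 × 343/980 = €64,281.63; over-quota = €183,661.80 − €64,281.63 = €119,380.17.
In-quota duty = €64,281.63 × 9% = €5,785.35. Over-quota duty = €119,380.17 × 28% = €33,426.45.
Line duty = €5,785.35 + €33,426.45 = €39,211.80.
Total = €4,487.56 + €39,211.80 = €43,699.36.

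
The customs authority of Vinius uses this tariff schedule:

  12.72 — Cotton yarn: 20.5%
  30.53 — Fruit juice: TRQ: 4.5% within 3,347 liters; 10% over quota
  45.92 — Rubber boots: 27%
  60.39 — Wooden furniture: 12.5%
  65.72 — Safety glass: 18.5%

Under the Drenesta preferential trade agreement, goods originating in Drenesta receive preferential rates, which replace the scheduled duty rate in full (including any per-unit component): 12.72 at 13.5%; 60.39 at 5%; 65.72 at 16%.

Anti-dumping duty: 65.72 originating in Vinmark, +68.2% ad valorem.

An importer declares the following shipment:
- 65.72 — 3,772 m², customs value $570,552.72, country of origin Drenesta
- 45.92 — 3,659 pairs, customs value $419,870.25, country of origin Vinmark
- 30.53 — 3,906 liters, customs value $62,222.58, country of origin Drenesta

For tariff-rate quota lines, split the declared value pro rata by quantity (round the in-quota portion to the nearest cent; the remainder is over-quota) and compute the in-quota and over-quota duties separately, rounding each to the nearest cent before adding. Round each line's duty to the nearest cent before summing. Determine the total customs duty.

$207,943.20

Line 1 (65.72, Drenesta, 3,772 m², $570,552.72):
Base rate for 65.72 is 18.5%.
Origin Drenesta qualifies under the Vinius–Drenesta agreement and 65.72 is covered: preferential rate 16% applies instead.
The additional-duty order on 65.72 targets Vinmark, not Drenesta; it does not apply.
Duty = $570,552.72 × 16% = $91,288.44.
Line 2 (45.92, Vinmark, 3,659 pairs, $419,870.25):
Base rate for 45.92 is 27%.
Duty = $419,870.25 × 27% = $113,364.97.
Line 3 (30.53, Drenesta, 3,906 liters, $62,222.58):
Code 30.53 is under a tariff-rate quota (threshold 3,347 liters). In-quota: 3,347 liters at 4.5%; over-quota: 559 liters at 10%.
Pro-rata value split: in-quota = $62,222.58 × 3,347/3,906 = $53,317.71; over-quota = $62,222.58 − $53,317.71 = $8,904.87.
In-quota duty = $53,317.71 × 4.5% = $2,399.30. Over-quota duty = $8,904.87 × 10% = $890.49.
Line duty = $2,399.30 + $890.49 = $3,289.79.
Total = $91,288.44 + $113,364.97 + $3,289.79 = $207,943.20.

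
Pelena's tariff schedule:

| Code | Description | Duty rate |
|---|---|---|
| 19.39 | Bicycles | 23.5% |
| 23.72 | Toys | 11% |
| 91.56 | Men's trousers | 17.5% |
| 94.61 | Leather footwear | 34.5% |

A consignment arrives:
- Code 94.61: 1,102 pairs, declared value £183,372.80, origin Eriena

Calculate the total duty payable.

£63,263.62

Line 1 (94.61, Eriena, 1,102 pairs, £183,372.80):
Base rate for 94.61 is 34.5%.
Duty = £183,372.80 × 34.5% = £63,263.62.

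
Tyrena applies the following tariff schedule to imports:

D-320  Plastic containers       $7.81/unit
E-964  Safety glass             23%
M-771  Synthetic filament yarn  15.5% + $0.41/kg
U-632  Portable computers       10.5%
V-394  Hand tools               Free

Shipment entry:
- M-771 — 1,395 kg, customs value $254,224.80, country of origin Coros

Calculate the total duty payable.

Line 1 (M-771, Coros, 1,395 kg, $254,224.80):
Base rate for M-771 is 15.5% + $0.41/kg.
Duty = $254,224.80 × 15.5% + 1,395 × $0.41 = $39,976.79.

$39,976.79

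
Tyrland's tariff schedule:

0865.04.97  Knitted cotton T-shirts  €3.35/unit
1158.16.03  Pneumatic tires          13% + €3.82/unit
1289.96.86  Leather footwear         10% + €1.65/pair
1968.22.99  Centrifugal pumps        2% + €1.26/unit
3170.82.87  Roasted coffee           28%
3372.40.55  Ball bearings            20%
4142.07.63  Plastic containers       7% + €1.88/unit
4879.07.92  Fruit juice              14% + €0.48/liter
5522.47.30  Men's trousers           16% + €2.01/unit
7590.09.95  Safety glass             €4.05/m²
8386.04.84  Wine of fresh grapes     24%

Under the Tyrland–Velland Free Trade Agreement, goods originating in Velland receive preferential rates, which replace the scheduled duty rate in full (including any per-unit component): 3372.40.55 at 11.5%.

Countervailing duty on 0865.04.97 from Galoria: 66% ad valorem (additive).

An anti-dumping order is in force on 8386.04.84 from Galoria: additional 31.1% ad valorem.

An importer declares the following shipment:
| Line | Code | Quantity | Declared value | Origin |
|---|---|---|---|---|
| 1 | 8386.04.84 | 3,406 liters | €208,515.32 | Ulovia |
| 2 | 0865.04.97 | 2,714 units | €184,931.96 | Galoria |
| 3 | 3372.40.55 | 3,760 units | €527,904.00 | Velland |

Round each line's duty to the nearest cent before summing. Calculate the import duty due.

€241,899.63

Line 1 (8386.04.84, Ulovia, 3,406 liters, €208,515.32):
Base rate for 8386.04.84 is 24%.
The additional-duty order on 8386.04.84 targets Galoria, not Ulovia; it does not apply.
Duty = €208,515.32 × 24% = €50,043.68.
Line 2 (0865.04.97, Galoria, 2,714 units, €184,931.96):
Base rate for 0865.04.97 is €3.35/unit.
Additional duty on 0865.04.97 from Galoria: +66% ad valorem. Applied ad valorem rate = 66%.
Duty = €184,931.96 × 66% + 2,714 × €3.35 = €131,146.99.
Line 3 (3372.40.55, Velland, 3,760 units, €527,904.00):
Base rate for 3372.40.55 is 20%.
Origin Velland qualifies under the Tyrland–Velland agreement and 3372.40.55 is covered: preferential rate 11.5% applies instead.
Duty = €527,904.00 × 11.5% = €60,708.96.
Total = €50,043.68 + €131,146.99 + €60,708.96 = €241,899.63.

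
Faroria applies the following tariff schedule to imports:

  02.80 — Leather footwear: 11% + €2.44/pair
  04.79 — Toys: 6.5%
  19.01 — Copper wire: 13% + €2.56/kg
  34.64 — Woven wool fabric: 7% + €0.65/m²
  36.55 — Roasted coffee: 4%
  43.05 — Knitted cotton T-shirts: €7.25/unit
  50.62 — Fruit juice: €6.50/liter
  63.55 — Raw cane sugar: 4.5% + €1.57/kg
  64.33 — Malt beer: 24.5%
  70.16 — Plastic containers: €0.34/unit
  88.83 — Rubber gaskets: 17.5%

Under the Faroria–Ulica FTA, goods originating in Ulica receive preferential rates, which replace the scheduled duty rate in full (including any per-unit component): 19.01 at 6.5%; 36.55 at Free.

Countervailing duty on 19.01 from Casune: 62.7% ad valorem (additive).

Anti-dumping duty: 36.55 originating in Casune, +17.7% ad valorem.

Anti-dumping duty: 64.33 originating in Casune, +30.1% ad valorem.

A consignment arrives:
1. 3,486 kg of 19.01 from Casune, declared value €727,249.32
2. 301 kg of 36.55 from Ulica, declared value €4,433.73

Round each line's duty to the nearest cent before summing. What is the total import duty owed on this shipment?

Line 1 (19.01, Casune, 3,486 kg, €727,249.32):
Base rate for 19.01 is 13% + €2.56/kg.
19.01 has an FTA preferential rate, but origin Casune is not Ulica; base rate stands.
Additional duty on 19.01 from Casune: +62.7%. Applied ad valorem rate: 13% + 62.7% = 75.7%.
Duty = €727,249.32 × 75.7% + 3,486 × €2.56 = €559,451.90.
Line 2 (36.55, Ulica, 301 kg, €4,433.73):
Base rate for 36.55 is 4%.
Origin Ulica qualifies under the Faroria–Ulica agreement and 36.55 is covered: preferential rate Free applies instead.
The additional-duty order on 36.55 targets Casune, not Ulica; it does not apply.
Duty = €4,433.73 × 0% = €0.00.
Total = €559,451.90 + €0.00 = €559,451.90.

€559,451.90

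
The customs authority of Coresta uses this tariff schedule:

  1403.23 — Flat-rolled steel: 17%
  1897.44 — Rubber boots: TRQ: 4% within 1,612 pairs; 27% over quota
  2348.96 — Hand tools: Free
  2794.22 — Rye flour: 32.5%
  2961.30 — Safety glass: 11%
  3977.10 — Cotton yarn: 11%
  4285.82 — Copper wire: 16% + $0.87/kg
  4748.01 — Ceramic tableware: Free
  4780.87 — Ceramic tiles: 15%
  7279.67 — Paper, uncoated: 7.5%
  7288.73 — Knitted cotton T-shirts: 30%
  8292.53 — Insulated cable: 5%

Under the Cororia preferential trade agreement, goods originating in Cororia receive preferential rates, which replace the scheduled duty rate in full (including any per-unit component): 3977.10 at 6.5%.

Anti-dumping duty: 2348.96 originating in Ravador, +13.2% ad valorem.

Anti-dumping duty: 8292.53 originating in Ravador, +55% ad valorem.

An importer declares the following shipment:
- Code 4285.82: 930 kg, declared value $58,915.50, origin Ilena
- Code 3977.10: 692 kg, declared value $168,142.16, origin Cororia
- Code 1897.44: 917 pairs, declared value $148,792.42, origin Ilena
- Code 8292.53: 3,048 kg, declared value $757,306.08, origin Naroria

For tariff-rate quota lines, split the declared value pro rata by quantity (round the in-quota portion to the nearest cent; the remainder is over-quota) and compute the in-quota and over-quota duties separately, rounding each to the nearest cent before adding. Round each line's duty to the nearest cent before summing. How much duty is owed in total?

Line 1 (4285.82, Ilena, 930 kg, $58,915.50):
Base rate for 4285.82 is 16% + $0.87/kg.
Duty = $58,915.50 × 16% + 930 × $0.87 = $10,235.58.
Line 2 (3977.10, Cororia, 692 kg, $168,142.16):
Base rate for 3977.10 is 11%.
Origin Cororia qualifies under the Coresta–Cororia agreement and 3977.10 is covered: preferential rate 6.5% applies instead.
Duty = $168,142.16 × 6.5% = $10,929.24.
Line 3 (1897.44, Ilena, 917 pairs, $148,792.42):
Code 1897.44 is under a tariff-rate quota (threshold 1,612 pairs). Quantity 917 pairs is within the quota, so the in-quota rate 4% applies to the full value.
Duty = $148,792.42 × 4% = $5,951.70.
Line 4 (8292.53, Naroria, 3,048 kg, $757,306.08):
Base rate for 8292.53 is 5%.
The additional-duty order on 8292.53 targets Ravador, not Naroria; it does not apply.
Duty = $757,306.08 × 5% = $37,865.30.
Total = $10,235.58 + $10,929.24 + $5,951.70 + $37,865.30 = $64,981.82.

$64,981.82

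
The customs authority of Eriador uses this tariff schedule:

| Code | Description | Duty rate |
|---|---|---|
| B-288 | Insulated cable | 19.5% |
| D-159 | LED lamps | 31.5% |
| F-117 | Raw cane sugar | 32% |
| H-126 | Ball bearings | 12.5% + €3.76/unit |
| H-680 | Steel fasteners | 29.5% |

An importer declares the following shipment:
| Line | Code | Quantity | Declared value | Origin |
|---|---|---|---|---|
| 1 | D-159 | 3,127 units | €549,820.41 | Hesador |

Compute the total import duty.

Line 1 (D-159, Hesador, 3,127 units, €549,820.41):
Base rate for D-159 is 31.5%.
Duty = €549,820.41 × 31.5% = €173,193.43.

€173,193.43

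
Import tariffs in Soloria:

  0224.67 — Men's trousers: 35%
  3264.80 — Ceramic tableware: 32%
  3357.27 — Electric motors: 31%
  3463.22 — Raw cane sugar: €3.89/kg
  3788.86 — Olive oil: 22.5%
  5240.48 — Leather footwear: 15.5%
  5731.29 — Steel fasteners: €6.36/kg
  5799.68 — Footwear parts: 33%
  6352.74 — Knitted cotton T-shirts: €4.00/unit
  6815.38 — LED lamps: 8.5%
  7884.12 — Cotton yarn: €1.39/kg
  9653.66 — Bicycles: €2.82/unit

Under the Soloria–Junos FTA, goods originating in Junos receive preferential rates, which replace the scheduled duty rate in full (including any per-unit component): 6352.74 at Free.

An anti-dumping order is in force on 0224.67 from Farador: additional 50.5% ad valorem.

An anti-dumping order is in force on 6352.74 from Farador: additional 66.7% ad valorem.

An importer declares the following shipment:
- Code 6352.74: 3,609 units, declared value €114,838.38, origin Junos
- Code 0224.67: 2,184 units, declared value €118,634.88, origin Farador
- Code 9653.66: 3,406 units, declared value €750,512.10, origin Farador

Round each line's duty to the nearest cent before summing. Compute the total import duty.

€111,037.74

Line 1 (6352.74, Junos, 3,609 units, €114,838.38):
Base rate for 6352.74 is €4.00/unit.
Origin Junos qualifies under the Soloria–Junos agreement and 6352.74 is covered: preferential rate Free applies instead.
The additional-duty order on 6352.74 targets Farador, not Junos; it does not apply.
Duty = €114,838.38 × 0% = €0.00.
Line 2 (0224.67, Farador, 2,184 units, €118,634.88):
Base rate for 0224.67 is 35%.
Additional duty on 0224.67 from Farador: +50.5%. Applied ad valorem rate: 35% + 50.5% = 85.5%.
Duty = €118,634.88 × 85.5% = €101,432.82.
Line 3 (9653.66, Farador, 3,406 units, €750,512.10):
Base rate for 9653.66 is €2.82/unit.
Duty = 3,406 × €2.82 = €9,604.92.
Total = €0.00 + €101,432.82 + €9,604.92 = €111,037.74.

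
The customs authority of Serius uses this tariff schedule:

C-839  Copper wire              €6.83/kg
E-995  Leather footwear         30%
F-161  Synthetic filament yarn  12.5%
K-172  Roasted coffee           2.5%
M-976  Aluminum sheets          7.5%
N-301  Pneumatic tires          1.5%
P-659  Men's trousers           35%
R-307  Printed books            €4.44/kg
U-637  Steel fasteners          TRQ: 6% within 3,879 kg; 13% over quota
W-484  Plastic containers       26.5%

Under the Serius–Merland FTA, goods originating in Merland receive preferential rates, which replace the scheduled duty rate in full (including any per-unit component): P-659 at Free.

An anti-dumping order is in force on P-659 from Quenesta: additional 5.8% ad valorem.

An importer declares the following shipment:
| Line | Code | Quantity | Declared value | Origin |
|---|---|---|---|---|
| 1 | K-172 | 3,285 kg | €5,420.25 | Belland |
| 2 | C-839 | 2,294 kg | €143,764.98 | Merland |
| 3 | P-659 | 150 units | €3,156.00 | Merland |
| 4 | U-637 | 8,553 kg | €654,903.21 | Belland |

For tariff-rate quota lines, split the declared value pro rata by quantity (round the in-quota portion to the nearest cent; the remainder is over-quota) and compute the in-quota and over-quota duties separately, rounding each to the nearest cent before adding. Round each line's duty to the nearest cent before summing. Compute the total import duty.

€80,149.89

Line 1 (K-172, Belland, 3,285 kg, €5,420.25):
Base rate for K-172 is 2.5%.
Duty = €5,420.25 × 2.5% = €135.51.
Line 2 (C-839, Merland, 2,294 kg, €143,764.98):
Base rate for C-839 is €6.83/kg.
Origin Merland is the FTA partner but C-839 is not on the preference list; base rate stands.
Duty = 2,294 × €6.83 = €15,668.02.
Line 3 (P-659, Merland, 150 units, €3,156.00):
Base rate for P-659 is 35%.
Origin Merland qualifies under the Serius–Merland agreement and P-659 is covered: preferential rate Free applies instead.
The additional-duty order on P-659 targets Quenesta, not Merland; it does not apply.
Duty = €3,156.00 × 0% = €0.00.
Line 4 (U-637, Belland, 8,553 kg, €654,903.21):
Code U-637 is under a tariff-rate quota (threshold 3,879 kg). In-quota: 3,879 kg at 6%; over-quota: 4,674 kg at 13%.
Pro-rata value split: in-quota = €654,903.21 × 3,879/8,553 = €297,015.03; over-quota = €654,903.21 − €297,015.03 = €357,888.18.
In-quota duty = €297,015.03 × 6% = €17,820.90. Over-quota duty = €357,888.18 × 13% = €46,525.46.
Line duty = €17,820.90 + €46,525.46 = €64,346.36.
Total = €135.51 + €15,668.02 + €0.00 + €64,346.36 = €80,149.89.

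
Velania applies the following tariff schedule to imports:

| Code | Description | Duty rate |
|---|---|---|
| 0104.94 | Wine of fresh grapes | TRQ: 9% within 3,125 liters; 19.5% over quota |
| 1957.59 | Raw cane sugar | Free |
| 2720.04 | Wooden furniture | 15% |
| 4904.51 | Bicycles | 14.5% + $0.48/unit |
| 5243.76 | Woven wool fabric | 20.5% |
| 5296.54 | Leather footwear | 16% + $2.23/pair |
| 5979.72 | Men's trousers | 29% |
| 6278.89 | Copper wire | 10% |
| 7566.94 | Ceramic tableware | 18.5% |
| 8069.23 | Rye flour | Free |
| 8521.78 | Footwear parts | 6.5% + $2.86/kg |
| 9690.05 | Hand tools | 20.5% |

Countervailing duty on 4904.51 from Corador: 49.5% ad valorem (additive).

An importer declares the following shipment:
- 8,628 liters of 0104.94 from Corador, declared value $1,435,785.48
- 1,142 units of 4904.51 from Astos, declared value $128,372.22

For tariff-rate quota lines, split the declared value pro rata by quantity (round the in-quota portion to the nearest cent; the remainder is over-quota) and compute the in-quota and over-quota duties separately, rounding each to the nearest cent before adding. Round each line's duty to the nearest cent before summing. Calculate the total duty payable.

$244,537.01

Line 1 (0104.94, Corador, 8,628 liters, $1,435,785.48):
Code 0104.94 is under a tariff-rate quota (threshold 3,125 liters). In-quota: 3,125 liters at 9%; over-quota: 5,503 liters at 19.5%.
Pro-rata value split: in-quota = $1,435,785.48 × 3,125/8,628 = $520,031.25; over-quota = $1,435,785.48 − $520,031.25 = $915,754.23.
In-quota duty = $520,031.25 × 9% = $46,802.81. Over-quota duty = $915,754.23 × 19.5% = $178,572.07.
Line duty = $46,802.81 + $178,572.07 = $225,374.88.
Line 2 (4904.51, Astos, 1,142 units, $128,372.22):
Base rate for 4904.51 is 14.5% + $0.48/unit.
The additional-duty order on 4904.51 targets Corador, not Astos; it does not apply.
Duty = $128,372.22 × 14.5% + 1,142 × $0.48 = $19,162.13.
Total = $225,374.88 + $19,162.13 = $244,537.01.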